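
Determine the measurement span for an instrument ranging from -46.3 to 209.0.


Span = upper range - lower range.
Span = 209.0 - (-46.3)
Span = 255.3

255.3


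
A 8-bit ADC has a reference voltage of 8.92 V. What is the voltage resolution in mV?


The resolution (LSB) of an ADC is Vref / 2^n.
LSB = 8.92 / 2^8
LSB = 8.92 / 256
LSB = 0.03484375 V = 34.84375 mV

34.84375 mV


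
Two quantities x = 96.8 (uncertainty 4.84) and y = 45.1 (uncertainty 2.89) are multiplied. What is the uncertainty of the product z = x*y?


For a product z = x*y, the relative uncertainty is:
uz/z = sqrt((ux/x)^2 + (uy/y)^2)
Relative uncertainties: ux/x = 4.84/96.8 = 0.05
uy/y = 2.89/45.1 = 0.06408
z = 96.8 * 45.1 = 4365.7
uz = 4365.7 * sqrt(0.05^2 + 0.06408^2) = 354.837

354.837


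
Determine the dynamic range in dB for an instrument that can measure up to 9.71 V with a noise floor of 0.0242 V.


Dynamic range = 20 * log10(Vmax / Vnoise).
DR = 20 * log10(9.71 / 0.0242)
DR = 20 * log10(401.24)
DR = 52.07 dB

52.07 dB


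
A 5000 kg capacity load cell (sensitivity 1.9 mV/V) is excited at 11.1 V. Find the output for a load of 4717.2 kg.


Vout = rated_output * Vex * (load / capacity).
Vout = 1.9 * 11.1 * (4717.2 / 5000)
Vout = 1.9 * 11.1 * 0.94344
Vout = 19.897 mV

19.897 mV


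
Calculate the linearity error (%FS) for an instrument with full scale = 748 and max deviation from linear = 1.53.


Linearity error = (max deviation / full scale) * 100%.
Linearity = (1.53 / 748) * 100
Linearity = 0.205 %FS

0.205 %FS


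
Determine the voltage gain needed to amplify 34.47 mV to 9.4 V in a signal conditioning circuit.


Gain = Vout / Vin (converting to same units).
G = 9.4 V / 34.47 mV
G = 9400.0 mV / 34.47 mV
G = 272.7

272.7


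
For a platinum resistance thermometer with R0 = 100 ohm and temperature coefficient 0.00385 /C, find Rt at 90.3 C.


The RTD equation: Rt = R0 * (1 + alpha * T).
Rt = 100 * (1 + 0.00385 * 90.3)
Rt = 100 * (1 + 0.347655)
Rt = 100 * 1.347655
Rt = 134.766 ohm

134.766 ohm


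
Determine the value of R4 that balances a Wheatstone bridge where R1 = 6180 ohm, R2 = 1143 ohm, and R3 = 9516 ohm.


At balance: R1*R4 = R2*R3, so R4 = R2*R3/R1.
R4 = 1143 * 9516 / 6180
R4 = 10876788 / 6180
R4 = 1760.0 ohm

1760.0 ohm


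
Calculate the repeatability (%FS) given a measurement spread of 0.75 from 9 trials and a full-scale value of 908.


Repeatability = (spread / full scale) * 100%.
R = (0.75 / 908) * 100
R = 0.083 %FS

0.083 %FS


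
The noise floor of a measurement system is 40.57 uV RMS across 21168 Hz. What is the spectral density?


Noise spectral density = Vrms / sqrt(BW).
NSD = 40.57 / sqrt(21168)
NSD = 40.57 / 145.4923
NSD = 0.2788 uV/sqrt(Hz)

0.2788 uV/sqrt(Hz)


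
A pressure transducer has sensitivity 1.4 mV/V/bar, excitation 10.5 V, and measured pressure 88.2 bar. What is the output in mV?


Output = sensitivity * Vex * P.
Vout = 1.4 * 10.5 * 88.2
Vout = 14.7 * 88.2
Vout = 1296.54 mV

1296.54 mV


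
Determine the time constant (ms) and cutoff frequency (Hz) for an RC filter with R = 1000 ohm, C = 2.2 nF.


Time constant: tau = R * C.
tau = 1000 * 2.20e-09 = 2.2e-06 s
tau = 0.0022 ms
Cutoff frequency: fc = 1 / (2*pi*R*C).
fc = 1 / (2*pi*2.2e-06) = 72343.16 Hz

tau = 0.0022 ms, fc = 72343.16 Hz


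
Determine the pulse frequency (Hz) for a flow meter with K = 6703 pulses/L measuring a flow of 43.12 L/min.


Frequency = K * Q / 60 (converting L/min to L/s).
f = 6703 * 43.12 / 60
f = 289033.36 / 60
f = 4817.22 Hz

4817.22 Hz


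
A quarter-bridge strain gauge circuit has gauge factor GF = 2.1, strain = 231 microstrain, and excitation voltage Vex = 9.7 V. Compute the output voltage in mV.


Quarter bridge output: Vout = (GF * epsilon * Vex) / 4.
Vout = (2.1 * 231e-6 * 9.7) / 4
Vout = 0.00470547 / 4 V
Vout = 0.00117637 V = 1.1764 mV

1.1764 mV


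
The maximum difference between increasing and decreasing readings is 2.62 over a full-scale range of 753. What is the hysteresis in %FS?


Hysteresis = (max difference / full scale) * 100%.
H = (2.62 / 753) * 100
H = 0.348 %FS

0.348 %FS


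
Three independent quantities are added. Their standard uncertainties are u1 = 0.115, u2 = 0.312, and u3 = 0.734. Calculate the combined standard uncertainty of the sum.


For a sum of independent quantities, uc = sqrt(u1^2 + u2^2 + u3^2).
uc = sqrt(0.115^2 + 0.312^2 + 0.734^2)
uc = sqrt(0.013225 + 0.097344 + 0.538756)
uc = 0.8058

0.8058


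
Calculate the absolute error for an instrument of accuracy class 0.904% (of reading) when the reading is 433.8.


Absolute error = (accuracy% / 100) * reading.
Error = (0.904 / 100) * 433.8
Error = 0.00904 * 433.8
Error = 3.9216

3.9216


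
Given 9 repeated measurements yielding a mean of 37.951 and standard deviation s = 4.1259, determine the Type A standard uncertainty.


The standard uncertainty for Type A evaluation is u = s / sqrt(n).
u = 4.1259 / sqrt(9)
u = 4.1259 / 3.0
u = 1.3753

1.3753


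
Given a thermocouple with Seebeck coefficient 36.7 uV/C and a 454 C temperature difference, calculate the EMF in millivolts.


The thermocouple output V = sensitivity * dT.
V = 36.7 uV/C * 454 C
V = 16661.8 uV
V = 16.662 mV

16.662 mV


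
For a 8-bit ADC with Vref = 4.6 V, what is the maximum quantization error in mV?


The maximum quantization error is +/- LSB/2.
LSB = Vref / 2^n = 4.6 / 256 = 0.01796875 V
Max error = LSB / 2 = 0.01796875 / 2 = 0.00898437 V
Max error = 8.9844 mV

8.9844 mV


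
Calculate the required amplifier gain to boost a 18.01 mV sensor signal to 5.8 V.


Gain = Vout / Vin (converting to same units).
G = 5.8 V / 18.01 mV
G = 5800.0 mV / 18.01 mV
G = 322.04

322.04


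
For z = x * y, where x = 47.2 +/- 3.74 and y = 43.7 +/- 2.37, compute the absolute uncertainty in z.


For a product z = x*y, the relative uncertainty is:
uz/z = sqrt((ux/x)^2 + (uy/y)^2)
Relative uncertainties: ux/x = 3.74/47.2 = 0.079237
uy/y = 2.37/43.7 = 0.054233
z = 47.2 * 43.7 = 2062.6
uz = 2062.6 * sqrt(0.079237^2 + 0.054233^2) = 198.054

198.054


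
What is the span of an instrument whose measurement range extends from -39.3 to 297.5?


Span = upper range - lower range.
Span = 297.5 - (-39.3)
Span = 336.8

336.8


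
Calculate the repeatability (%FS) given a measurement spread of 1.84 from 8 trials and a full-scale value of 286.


Repeatability = (spread / full scale) * 100%.
R = (1.84 / 286) * 100
R = 0.643 %FS

0.643 %FS


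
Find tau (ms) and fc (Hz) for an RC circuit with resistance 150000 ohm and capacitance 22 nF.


Time constant: tau = R * C.
tau = 150000 * 2.20e-08 = 0.0033 s
tau = 3.3 ms
Cutoff frequency: fc = 1 / (2*pi*R*C).
fc = 1 / (2*pi*0.0033) = 48.23 Hz

tau = 3.3 ms, fc = 48.23 Hz


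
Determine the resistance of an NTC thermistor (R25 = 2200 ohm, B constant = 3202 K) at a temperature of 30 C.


NTC thermistor equation: Rt = R25 * exp(B * (1/T - 1/T25)).
T in Kelvin: 303.15 K, T25 = 298.15 K
1/T - 1/T25 = 1/303.15 - 1/298.15 = -5.532e-05
B * (1/T - 1/T25) = 3202 * -5.532e-05 = -0.1771
Rt = 2200 * exp(-0.1771) = 1842.9 ohm

1842.9 ohm


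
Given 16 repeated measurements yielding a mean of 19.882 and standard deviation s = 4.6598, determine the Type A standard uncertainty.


The standard uncertainty for Type A evaluation is u = s / sqrt(n).
u = 4.6598 / sqrt(16)
u = 4.6598 / 4.0
u = 1.1649

1.1649


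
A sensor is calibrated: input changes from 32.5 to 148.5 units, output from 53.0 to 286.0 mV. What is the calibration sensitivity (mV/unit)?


Sensitivity = (y2 - y1) / (x2 - x1).
S = (286.0 - 53.0) / (148.5 - 32.5)
S = 233.0 / 116.0
S = 2.0086 mV/unit

2.0086 mV/unit


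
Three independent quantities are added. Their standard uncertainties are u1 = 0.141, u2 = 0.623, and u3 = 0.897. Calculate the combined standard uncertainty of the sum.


For a sum of independent quantities, uc = sqrt(u1^2 + u2^2 + u3^2).
uc = sqrt(0.141^2 + 0.623^2 + 0.897^2)
uc = sqrt(0.019881 + 0.388129 + 0.804609)
uc = 1.1012

1.1012


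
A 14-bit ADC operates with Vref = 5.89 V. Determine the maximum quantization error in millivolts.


The maximum quantization error is +/- LSB/2.
LSB = Vref / 2^n = 5.89 / 16384 = 0.0003595 V
Max error = LSB / 2 = 0.0003595 / 2 = 0.00017975 V
Max error = 0.1797 mV

0.1797 mV


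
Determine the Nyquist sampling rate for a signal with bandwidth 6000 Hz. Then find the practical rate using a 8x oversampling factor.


By Nyquist theorem, fs_min = 2 * fmax.
fs_min = 2 * 6000 = 12000 Hz
Practical rate = 8 * fs_min = 8 * 12000 = 96000 Hz

fs_min = 12000 Hz, fs_practical = 96000 Hz


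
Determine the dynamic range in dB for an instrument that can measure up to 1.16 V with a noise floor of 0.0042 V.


Dynamic range = 20 * log10(Vmax / Vnoise).
DR = 20 * log10(1.16 / 0.0042)
DR = 20 * log10(276.19)
DR = 48.82 dB

48.82 dB


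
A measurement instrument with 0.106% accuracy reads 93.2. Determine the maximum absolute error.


Absolute error = (accuracy% / 100) * reading.
Error = (0.106 / 100) * 93.2
Error = 0.00106 * 93.2
Error = 0.0988

0.0988


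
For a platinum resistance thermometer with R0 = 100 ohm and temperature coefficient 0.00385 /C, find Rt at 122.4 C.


The RTD equation: Rt = R0 * (1 + alpha * T).
Rt = 100 * (1 + 0.00385 * 122.4)
Rt = 100 * (1 + 0.47124)
Rt = 100 * 1.47124
Rt = 147.124 ohm

147.124 ohm


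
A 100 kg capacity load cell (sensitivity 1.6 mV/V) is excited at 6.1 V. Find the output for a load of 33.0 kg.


Vout = rated_output * Vex * (load / capacity).
Vout = 1.6 * 6.1 * (33.0 / 100)
Vout = 1.6 * 6.1 * 0.33
Vout = 3.221 mV

3.221 mV


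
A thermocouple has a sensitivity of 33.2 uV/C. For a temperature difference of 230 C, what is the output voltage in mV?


The thermocouple output V = sensitivity * dT.
V = 33.2 uV/C * 230 C
V = 7636.0 uV
V = 7.636 mV

7.636 mV


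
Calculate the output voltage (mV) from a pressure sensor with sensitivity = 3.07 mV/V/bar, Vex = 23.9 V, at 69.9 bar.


Output = sensitivity * Vex * P.
Vout = 3.07 * 23.9 * 69.9
Vout = 73.373 * 69.9
Vout = 5128.77 mV

5128.77 mV


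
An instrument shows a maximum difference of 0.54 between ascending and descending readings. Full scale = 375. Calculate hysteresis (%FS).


Hysteresis = (max difference / full scale) * 100%.
H = (0.54 / 375) * 100
H = 0.144 %FS

0.144 %FS


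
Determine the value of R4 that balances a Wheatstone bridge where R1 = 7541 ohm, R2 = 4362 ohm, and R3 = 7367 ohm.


At balance: R1*R4 = R2*R3, so R4 = R2*R3/R1.
R4 = 4362 * 7367 / 7541
R4 = 32134854 / 7541
R4 = 4261.35 ohm

4261.35 ohm


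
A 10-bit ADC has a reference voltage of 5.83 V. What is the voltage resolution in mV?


The resolution (LSB) of an ADC is Vref / 2^n.
LSB = 5.83 / 2^10
LSB = 5.83 / 1024
LSB = 0.00569336 V = 5.69335938 mV

5.69335938 mV


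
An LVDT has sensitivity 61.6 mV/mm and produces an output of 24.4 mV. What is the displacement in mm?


Displacement = Vout / sensitivity.
d = 24.4 / 61.6
d = 0.396 mm

0.396 mm


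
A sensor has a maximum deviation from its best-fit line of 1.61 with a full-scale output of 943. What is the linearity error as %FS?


Linearity error = (max deviation / full scale) * 100%.
Linearity = (1.61 / 943) * 100
Linearity = 0.171 %FS

0.171 %FS


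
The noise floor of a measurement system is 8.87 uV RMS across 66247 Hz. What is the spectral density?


Noise spectral density = Vrms / sqrt(BW).
NSD = 8.87 / sqrt(66247)
NSD = 8.87 / 257.3849
NSD = 0.0345 uV/sqrt(Hz)

0.0345 uV/sqrt(Hz)


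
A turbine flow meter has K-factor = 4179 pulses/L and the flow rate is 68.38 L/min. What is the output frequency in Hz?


Frequency = K * Q / 60 (converting L/min to L/s).
f = 4179 * 68.38 / 60
f = 285760.02 / 60
f = 4762.67 Hz

4762.67 Hz


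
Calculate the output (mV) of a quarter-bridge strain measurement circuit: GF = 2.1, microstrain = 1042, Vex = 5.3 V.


Quarter bridge output: Vout = (GF * epsilon * Vex) / 4.
Vout = (2.1 * 1042e-6 * 5.3) / 4
Vout = 0.01159746 / 4 V
Vout = 0.00289937 V = 2.8994 mV

2.8994 mV


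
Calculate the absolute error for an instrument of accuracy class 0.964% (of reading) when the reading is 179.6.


Absolute error = (accuracy% / 100) * reading.
Error = (0.964 / 100) * 179.6
Error = 0.00964 * 179.6
Error = 1.7313

1.7313


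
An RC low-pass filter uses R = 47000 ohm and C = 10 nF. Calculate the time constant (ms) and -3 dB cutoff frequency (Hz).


Time constant: tau = R * C.
tau = 47000 * 1.00e-08 = 0.00047 s
tau = 0.47 ms
Cutoff frequency: fc = 1 / (2*pi*R*C).
fc = 1 / (2*pi*0.00047) = 338.63 Hz

tau = 0.47 ms, fc = 338.63 Hz


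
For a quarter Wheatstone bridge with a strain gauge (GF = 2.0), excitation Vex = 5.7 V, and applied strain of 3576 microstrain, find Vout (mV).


Quarter bridge output: Vout = (GF * epsilon * Vex) / 4.
Vout = (2.0 * 3576e-6 * 5.7) / 4
Vout = 0.0407664 / 4 V
Vout = 0.0101916 V = 10.1916 mV

10.1916 mV


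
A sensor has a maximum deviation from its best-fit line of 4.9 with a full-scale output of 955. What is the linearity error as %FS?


Linearity error = (max deviation / full scale) * 100%.
Linearity = (4.9 / 955) * 100
Linearity = 0.513 %FS

0.513 %FS


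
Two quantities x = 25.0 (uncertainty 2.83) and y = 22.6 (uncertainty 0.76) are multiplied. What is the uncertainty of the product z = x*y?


For a product z = x*y, the relative uncertainty is:
uz/z = sqrt((ux/x)^2 + (uy/y)^2)
Relative uncertainties: ux/x = 2.83/25.0 = 0.1132
uy/y = 0.76/22.6 = 0.033628
z = 25.0 * 22.6 = 565.0
uz = 565.0 * sqrt(0.1132^2 + 0.033628^2) = 66.721

66.721


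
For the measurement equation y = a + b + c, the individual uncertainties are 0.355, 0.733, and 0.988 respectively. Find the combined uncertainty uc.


For a sum of independent quantities, uc = sqrt(u1^2 + u2^2 + u3^2).
uc = sqrt(0.355^2 + 0.733^2 + 0.988^2)
uc = sqrt(0.126025 + 0.537289 + 0.976144)
uc = 1.2804

1.2804


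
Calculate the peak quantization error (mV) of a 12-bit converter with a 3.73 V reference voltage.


The maximum quantization error is +/- LSB/2.
LSB = Vref / 2^n = 3.73 / 4096 = 0.00091064 V
Max error = LSB / 2 = 0.00091064 / 2 = 0.00045532 V
Max error = 0.4553 mV

0.4553 mV


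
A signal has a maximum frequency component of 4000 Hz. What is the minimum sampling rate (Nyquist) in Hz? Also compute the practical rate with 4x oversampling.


By Nyquist theorem, fs_min = 2 * fmax.
fs_min = 2 * 4000 = 8000 Hz
Practical rate = 4 * fs_min = 4 * 8000 = 32000 Hz

fs_min = 8000 Hz, fs_practical = 32000 Hz


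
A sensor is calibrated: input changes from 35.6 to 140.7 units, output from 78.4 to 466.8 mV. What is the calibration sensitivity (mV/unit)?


Sensitivity = (y2 - y1) / (x2 - x1).
S = (466.8 - 78.4) / (140.7 - 35.6)
S = 388.4 / 105.1
S = 3.6955 mV/unit

3.6955 mV/unit


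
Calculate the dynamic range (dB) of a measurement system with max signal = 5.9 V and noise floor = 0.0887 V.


Dynamic range = 20 * log10(Vmax / Vnoise).
DR = 20 * log10(5.9 / 0.0887)
DR = 20 * log10(66.52)
DR = 36.46 dB

36.46 dB


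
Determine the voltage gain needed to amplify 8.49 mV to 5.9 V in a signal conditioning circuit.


Gain = Vout / Vin (converting to same units).
G = 5.9 V / 8.49 mV
G = 5900.0 mV / 8.49 mV
G = 694.94

694.94


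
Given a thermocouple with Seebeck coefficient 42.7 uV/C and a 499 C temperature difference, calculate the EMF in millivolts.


The thermocouple output V = sensitivity * dT.
V = 42.7 uV/C * 499 C
V = 21307.3 uV
V = 21.307 mV

21.307 mV


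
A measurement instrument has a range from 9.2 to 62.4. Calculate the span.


Span = upper range - lower range.
Span = 62.4 - (9.2)
Span = 53.2

53.2


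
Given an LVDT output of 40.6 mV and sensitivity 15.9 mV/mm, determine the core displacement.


Displacement = Vout / sensitivity.
d = 40.6 / 15.9
d = 2.553 mm

2.553 mm


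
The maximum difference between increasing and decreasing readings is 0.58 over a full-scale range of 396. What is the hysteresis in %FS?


Hysteresis = (max difference / full scale) * 100%.
H = (0.58 / 396) * 100
H = 0.146 %FS

0.146 %FS


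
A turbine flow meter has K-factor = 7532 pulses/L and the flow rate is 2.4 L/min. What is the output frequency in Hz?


Frequency = K * Q / 60 (converting L/min to L/s).
f = 7532 * 2.4 / 60
f = 18076.8 / 60
f = 301.28 Hz

301.28 Hz


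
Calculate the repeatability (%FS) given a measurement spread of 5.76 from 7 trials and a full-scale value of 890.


Repeatability = (spread / full scale) * 100%.
R = (5.76 / 890) * 100
R = 0.647 %FS

0.647 %FS


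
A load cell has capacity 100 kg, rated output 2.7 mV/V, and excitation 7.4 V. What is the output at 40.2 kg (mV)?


Vout = rated_output * Vex * (load / capacity).
Vout = 2.7 * 7.4 * (40.2 / 100)
Vout = 2.7 * 7.4 * 0.402
Vout = 8.032 mV

8.032 mV


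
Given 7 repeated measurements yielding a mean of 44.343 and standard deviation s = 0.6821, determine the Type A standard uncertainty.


The standard uncertainty for Type A evaluation is u = s / sqrt(n).
u = 0.6821 / sqrt(7)
u = 0.6821 / 2.6458
u = 0.2578

0.2578


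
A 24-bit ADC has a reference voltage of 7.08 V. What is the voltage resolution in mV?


The resolution (LSB) of an ADC is Vref / 2^n.
LSB = 7.08 / 2^24
LSB = 7.08 / 16777216
LSB = 4.2e-07 V = 0.000422 mV

0.000422 mV


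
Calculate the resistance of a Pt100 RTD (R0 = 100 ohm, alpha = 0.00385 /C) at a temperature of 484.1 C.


The RTD equation: Rt = R0 * (1 + alpha * T).
Rt = 100 * (1 + 0.00385 * 484.1)
Rt = 100 * (1 + 1.863785)
Rt = 100 * 2.863785
Rt = 286.379 ohm

286.379 ohm


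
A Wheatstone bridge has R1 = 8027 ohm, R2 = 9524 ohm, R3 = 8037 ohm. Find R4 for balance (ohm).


At balance: R1*R4 = R2*R3, so R4 = R2*R3/R1.
R4 = 9524 * 8037 / 8027
R4 = 76544388 / 8027
R4 = 9535.86 ohm

9535.86 ohm


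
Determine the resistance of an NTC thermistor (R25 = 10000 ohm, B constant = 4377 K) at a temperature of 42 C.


NTC thermistor equation: Rt = R25 * exp(B * (1/T - 1/T25)).
T in Kelvin: 315.15 K, T25 = 298.15 K
1/T - 1/T25 = 1/315.15 - 1/298.15 = -0.00018092
B * (1/T - 1/T25) = 4377 * -0.00018092 = -0.7919
Rt = 10000 * exp(-0.7919) = 4529.8 ohm

4529.8 ohm


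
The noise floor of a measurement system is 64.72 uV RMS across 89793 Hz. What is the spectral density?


Noise spectral density = Vrms / sqrt(BW).
NSD = 64.72 / sqrt(89793)
NSD = 64.72 / 299.6548
NSD = 0.216 uV/sqrt(Hz)

0.216 uV/sqrt(Hz)


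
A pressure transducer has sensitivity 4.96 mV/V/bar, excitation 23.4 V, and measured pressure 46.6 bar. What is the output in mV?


Output = sensitivity * Vex * P.
Vout = 4.96 * 23.4 * 46.6
Vout = 116.064 * 46.6
Vout = 5408.58 mV

5408.58 mV


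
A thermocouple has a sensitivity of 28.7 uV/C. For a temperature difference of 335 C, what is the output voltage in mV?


The thermocouple output V = sensitivity * dT.
V = 28.7 uV/C * 335 C
V = 9614.5 uV
V = 9.614 mV

9.614 mV


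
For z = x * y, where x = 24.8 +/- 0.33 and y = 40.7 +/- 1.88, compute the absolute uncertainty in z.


For a product z = x*y, the relative uncertainty is:
uz/z = sqrt((ux/x)^2 + (uy/y)^2)
Relative uncertainties: ux/x = 0.33/24.8 = 0.013306
uy/y = 1.88/40.7 = 0.046192
z = 24.8 * 40.7 = 1009.4
uz = 1009.4 * sqrt(0.013306^2 + 0.046192^2) = 48.52

48.52


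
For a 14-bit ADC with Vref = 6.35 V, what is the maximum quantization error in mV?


The maximum quantization error is +/- LSB/2.
LSB = Vref / 2^n = 6.35 / 16384 = 0.00038757 V
Max error = LSB / 2 = 0.00038757 / 2 = 0.00019379 V
Max error = 0.1938 mV

0.1938 mV


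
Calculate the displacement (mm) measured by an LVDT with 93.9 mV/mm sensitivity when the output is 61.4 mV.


Displacement = Vout / sensitivity.
d = 61.4 / 93.9
d = 0.654 mm

0.654 mm


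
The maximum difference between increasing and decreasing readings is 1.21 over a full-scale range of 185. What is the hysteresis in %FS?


Hysteresis = (max difference / full scale) * 100%.
H = (1.21 / 185) * 100
H = 0.654 %FS

0.654 %FS


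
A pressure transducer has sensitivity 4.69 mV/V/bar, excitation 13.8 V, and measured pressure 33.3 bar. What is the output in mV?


Output = sensitivity * Vex * P.
Vout = 4.69 * 13.8 * 33.3
Vout = 64.722 * 33.3
Vout = 2155.24 mV

2155.24 mV


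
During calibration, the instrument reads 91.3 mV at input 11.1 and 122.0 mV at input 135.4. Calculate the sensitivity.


Sensitivity = (y2 - y1) / (x2 - x1).
S = (122.0 - 91.3) / (135.4 - 11.1)
S = 30.7 / 124.3
S = 0.247 mV/unit

0.247 mV/unit


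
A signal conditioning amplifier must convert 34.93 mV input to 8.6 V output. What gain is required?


Gain = Vout / Vin (converting to same units).
G = 8.6 V / 34.93 mV
G = 8600.0 mV / 34.93 mV
G = 246.21

246.21


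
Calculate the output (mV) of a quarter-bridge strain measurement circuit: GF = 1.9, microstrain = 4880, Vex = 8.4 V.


Quarter bridge output: Vout = (GF * epsilon * Vex) / 4.
Vout = (1.9 * 4880e-6 * 8.4) / 4
Vout = 0.0778848 / 4 V
Vout = 0.0194712 V = 19.4712 mV

19.4712 mV


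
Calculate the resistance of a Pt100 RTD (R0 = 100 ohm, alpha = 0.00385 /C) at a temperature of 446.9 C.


The RTD equation: Rt = R0 * (1 + alpha * T).
Rt = 100 * (1 + 0.00385 * 446.9)
Rt = 100 * (1 + 1.720565)
Rt = 100 * 2.720565
Rt = 272.056 ohm

272.056 ohm


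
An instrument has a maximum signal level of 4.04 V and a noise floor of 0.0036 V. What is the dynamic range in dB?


Dynamic range = 20 * log10(Vmax / Vnoise).
DR = 20 * log10(4.04 / 0.0036)
DR = 20 * log10(1122.22)
DR = 61.0 dB

61.0 dB


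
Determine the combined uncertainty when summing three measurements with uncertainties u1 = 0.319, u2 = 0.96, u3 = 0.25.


For a sum of independent quantities, uc = sqrt(u1^2 + u2^2 + u3^2).
uc = sqrt(0.319^2 + 0.96^2 + 0.25^2)
uc = sqrt(0.101761 + 0.9216 + 0.0625)
uc = 1.042

1.042


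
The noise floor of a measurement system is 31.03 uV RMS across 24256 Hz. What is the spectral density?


Noise spectral density = Vrms / sqrt(BW).
NSD = 31.03 / sqrt(24256)
NSD = 31.03 / 155.7434
NSD = 0.1992 uV/sqrt(Hz)

0.1992 uV/sqrt(Hz)


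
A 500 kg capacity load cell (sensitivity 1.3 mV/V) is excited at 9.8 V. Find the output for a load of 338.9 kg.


Vout = rated_output * Vex * (load / capacity).
Vout = 1.3 * 9.8 * (338.9 / 500)
Vout = 1.3 * 9.8 * 0.6778
Vout = 8.635 mV

8.635 mV


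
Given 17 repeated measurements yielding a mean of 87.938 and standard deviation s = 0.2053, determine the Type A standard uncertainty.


The standard uncertainty for Type A evaluation is u = s / sqrt(n).
u = 0.2053 / sqrt(17)
u = 0.2053 / 4.1231
u = 0.0498

0.0498


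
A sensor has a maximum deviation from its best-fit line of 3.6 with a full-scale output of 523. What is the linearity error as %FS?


Linearity error = (max deviation / full scale) * 100%.
Linearity = (3.6 / 523) * 100
Linearity = 0.688 %FS

0.688 %FS


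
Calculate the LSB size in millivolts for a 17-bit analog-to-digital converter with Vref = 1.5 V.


The resolution (LSB) of an ADC is Vref / 2^n.
LSB = 1.5 / 2^17
LSB = 1.5 / 131072
LSB = 1.144e-05 V = 0.01144409 mV

0.01144409 mV


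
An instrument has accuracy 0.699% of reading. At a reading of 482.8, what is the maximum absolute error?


Absolute error = (accuracy% / 100) * reading.
Error = (0.699 / 100) * 482.8
Error = 0.00699 * 482.8
Error = 3.3748

3.3748


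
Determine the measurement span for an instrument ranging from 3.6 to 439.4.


Span = upper range - lower range.
Span = 439.4 - (3.6)
Span = 435.8

435.8


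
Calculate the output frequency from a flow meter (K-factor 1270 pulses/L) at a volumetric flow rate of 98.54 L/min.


Frequency = K * Q / 60 (converting L/min to L/s).
f = 1270 * 98.54 / 60
f = 125145.8 / 60
f = 2085.76 Hz

2085.76 Hz


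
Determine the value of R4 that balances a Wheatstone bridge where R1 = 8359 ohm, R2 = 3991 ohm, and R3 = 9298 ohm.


At balance: R1*R4 = R2*R3, so R4 = R2*R3/R1.
R4 = 3991 * 9298 / 8359
R4 = 37108318 / 8359
R4 = 4439.33 ohm

4439.33 ohm


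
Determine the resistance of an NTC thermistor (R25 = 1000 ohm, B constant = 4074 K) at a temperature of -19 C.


NTC thermistor equation: Rt = R25 * exp(B * (1/T - 1/T25)).
T in Kelvin: 254.15 K, T25 = 298.15 K
1/T - 1/T25 = 1/254.15 - 1/298.15 = 0.00058067
B * (1/T - 1/T25) = 4074 * 0.00058067 = 2.3656
Rt = 1000 * exp(2.3656) = 10650.9 ohm

10650.9 ohm


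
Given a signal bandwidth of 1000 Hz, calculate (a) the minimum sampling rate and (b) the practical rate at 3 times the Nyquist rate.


By Nyquist theorem, fs_min = 2 * fmax.
fs_min = 2 * 1000 = 2000 Hz
Practical rate = 3 * fs_min = 3 * 2000 = 6000 Hz

fs_min = 2000 Hz, fs_practical = 6000 Hz


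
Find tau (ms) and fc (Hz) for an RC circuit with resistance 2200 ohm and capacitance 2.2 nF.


Time constant: tau = R * C.
tau = 2200 * 2.20e-09 = 4.84e-06 s
tau = 0.0048 ms
Cutoff frequency: fc = 1 / (2*pi*R*C).
fc = 1 / (2*pi*4.84e-06) = 32883.25 Hz

tau = 0.0048 ms, fc = 32883.25 Hz


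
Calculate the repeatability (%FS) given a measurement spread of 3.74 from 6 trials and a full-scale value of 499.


Repeatability = (spread / full scale) * 100%.
R = (3.74 / 499) * 100
R = 0.749 %FS

0.749 %FS


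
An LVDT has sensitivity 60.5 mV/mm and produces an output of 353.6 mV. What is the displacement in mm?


Displacement = Vout / sensitivity.
d = 353.6 / 60.5
d = 5.845 mm

5.845 mm


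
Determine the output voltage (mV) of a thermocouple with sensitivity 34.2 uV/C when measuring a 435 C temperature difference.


The thermocouple output V = sensitivity * dT.
V = 34.2 uV/C * 435 C
V = 14877.0 uV
V = 14.877 mV

14.877 mV


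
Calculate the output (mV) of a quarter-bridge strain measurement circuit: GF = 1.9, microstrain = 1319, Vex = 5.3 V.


Quarter bridge output: Vout = (GF * epsilon * Vex) / 4.
Vout = (1.9 * 1319e-6 * 5.3) / 4
Vout = 0.01328233 / 4 V
Vout = 0.00332058 V = 3.3206 mV

3.3206 mV


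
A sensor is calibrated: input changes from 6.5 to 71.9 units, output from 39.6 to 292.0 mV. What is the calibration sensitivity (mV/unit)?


Sensitivity = (y2 - y1) / (x2 - x1).
S = (292.0 - 39.6) / (71.9 - 6.5)
S = 252.4 / 65.4
S = 3.8593 mV/unit

3.8593 mV/unit


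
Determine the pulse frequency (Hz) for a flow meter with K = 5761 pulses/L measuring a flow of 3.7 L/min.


Frequency = K * Q / 60 (converting L/min to L/s).
f = 5761 * 3.7 / 60
f = 21315.7 / 60
f = 355.26 Hz

355.26 Hz


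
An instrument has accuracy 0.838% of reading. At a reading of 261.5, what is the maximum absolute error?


Absolute error = (accuracy% / 100) * reading.
Error = (0.838 / 100) * 261.5
Error = 0.00838 * 261.5
Error = 2.1914

2.1914


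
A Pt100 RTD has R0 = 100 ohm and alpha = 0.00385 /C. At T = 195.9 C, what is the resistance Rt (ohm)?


The RTD equation: Rt = R0 * (1 + alpha * T).
Rt = 100 * (1 + 0.00385 * 195.9)
Rt = 100 * (1 + 0.754215)
Rt = 100 * 1.754215
Rt = 175.422 ohm

175.422 ohm


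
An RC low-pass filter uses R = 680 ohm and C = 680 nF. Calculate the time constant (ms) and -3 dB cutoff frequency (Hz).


Time constant: tau = R * C.
tau = 680 * 6.80e-07 = 0.0004624 s
tau = 0.4624 ms
Cutoff frequency: fc = 1 / (2*pi*R*C).
fc = 1 / (2*pi*0.0004624) = 344.19 Hz

tau = 0.4624 ms, fc = 344.19 Hz


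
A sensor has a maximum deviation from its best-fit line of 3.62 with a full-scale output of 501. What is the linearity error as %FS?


Linearity error = (max deviation / full scale) * 100%.
Linearity = (3.62 / 501) * 100
Linearity = 0.723 %FS

0.723 %FS


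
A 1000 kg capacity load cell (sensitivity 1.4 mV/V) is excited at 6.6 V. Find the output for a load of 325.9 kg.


Vout = rated_output * Vex * (load / capacity).
Vout = 1.4 * 6.6 * (325.9 / 1000)
Vout = 1.4 * 6.6 * 0.3259
Vout = 3.011 mV

3.011 mV


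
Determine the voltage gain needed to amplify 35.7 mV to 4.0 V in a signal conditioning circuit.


Gain = Vout / Vin (converting to same units).
G = 4.0 V / 35.7 mV
G = 4000.0 mV / 35.7 mV
G = 112.04

112.04


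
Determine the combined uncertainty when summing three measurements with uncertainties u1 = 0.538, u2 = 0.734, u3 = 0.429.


For a sum of independent quantities, uc = sqrt(u1^2 + u2^2 + u3^2).
uc = sqrt(0.538^2 + 0.734^2 + 0.429^2)
uc = sqrt(0.289444 + 0.538756 + 0.184041)
uc = 1.0061

1.0061


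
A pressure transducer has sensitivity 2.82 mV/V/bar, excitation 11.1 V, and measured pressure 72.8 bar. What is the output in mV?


Output = sensitivity * Vex * P.
Vout = 2.82 * 11.1 * 72.8
Vout = 31.302 * 72.8
Vout = 2278.79 mV

2278.79 mV


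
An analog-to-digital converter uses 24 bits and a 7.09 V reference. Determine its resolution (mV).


The resolution (LSB) of an ADC is Vref / 2^n.
LSB = 7.09 / 2^24
LSB = 7.09 / 16777216
LSB = 4.2e-07 V = 0.0004226 mV

0.0004226 mV


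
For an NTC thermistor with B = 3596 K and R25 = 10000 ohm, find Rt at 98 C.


NTC thermistor equation: Rt = R25 * exp(B * (1/T - 1/T25)).
T in Kelvin: 371.15 K, T25 = 298.15 K
1/T - 1/T25 = 1/371.15 - 1/298.15 = -0.00065969
B * (1/T - 1/T25) = 3596 * -0.00065969 = -2.3722
Rt = 10000 * exp(-2.3722) = 932.7 ohm

932.7 ohm


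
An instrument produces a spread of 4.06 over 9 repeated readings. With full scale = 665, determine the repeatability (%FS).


Repeatability = (spread / full scale) * 100%.
R = (4.06 / 665) * 100
R = 0.611 %FS

0.611 %FS


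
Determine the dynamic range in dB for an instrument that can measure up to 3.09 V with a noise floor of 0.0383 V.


Dynamic range = 20 * log10(Vmax / Vnoise).
DR = 20 * log10(3.09 / 0.0383)
DR = 20 * log10(80.68)
DR = 38.14 dB

38.14 dB


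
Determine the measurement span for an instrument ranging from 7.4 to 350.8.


Span = upper range - lower range.
Span = 350.8 - (7.4)
Span = 343.4

343.4


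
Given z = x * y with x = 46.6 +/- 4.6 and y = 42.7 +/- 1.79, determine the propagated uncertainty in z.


For a product z = x*y, the relative uncertainty is:
uz/z = sqrt((ux/x)^2 + (uy/y)^2)
Relative uncertainties: ux/x = 4.6/46.6 = 0.098712
uy/y = 1.79/42.7 = 0.04192
z = 46.6 * 42.7 = 1989.8
uz = 1989.8 * sqrt(0.098712^2 + 0.04192^2) = 213.398

213.398


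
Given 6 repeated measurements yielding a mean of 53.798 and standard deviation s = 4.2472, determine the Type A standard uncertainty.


The standard uncertainty for Type A evaluation is u = s / sqrt(n).
u = 4.2472 / sqrt(6)
u = 4.2472 / 2.4495
u = 1.7339

1.7339


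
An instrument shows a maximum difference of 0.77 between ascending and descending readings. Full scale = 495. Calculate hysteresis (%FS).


Hysteresis = (max difference / full scale) * 100%.
H = (0.77 / 495) * 100
H = 0.156 %FS

0.156 %FS


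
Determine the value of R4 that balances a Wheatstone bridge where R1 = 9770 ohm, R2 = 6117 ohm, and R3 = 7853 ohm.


At balance: R1*R4 = R2*R3, so R4 = R2*R3/R1.
R4 = 6117 * 7853 / 9770
R4 = 48036801 / 9770
R4 = 4916.77 ohm

4916.77 ohm


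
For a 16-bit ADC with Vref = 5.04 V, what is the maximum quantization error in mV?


The maximum quantization error is +/- LSB/2.
LSB = Vref / 2^n = 5.04 / 65536 = 7.69e-05 V
Max error = LSB / 2 = 7.69e-05 / 2 = 3.845e-05 V
Max error = 0.0385 mV

0.0385 mV


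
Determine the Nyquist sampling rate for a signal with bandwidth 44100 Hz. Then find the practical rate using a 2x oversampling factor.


By Nyquist theorem, fs_min = 2 * fmax.
fs_min = 2 * 44100 = 88200 Hz
Practical rate = 2 * fs_min = 2 * 88200 = 176400 Hz

fs_min = 88200 Hz, fs_practical = 176400 Hz


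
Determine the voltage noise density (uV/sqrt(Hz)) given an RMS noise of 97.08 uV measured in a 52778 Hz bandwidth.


Noise spectral density = Vrms / sqrt(BW).
NSD = 97.08 / sqrt(52778)
NSD = 97.08 / 229.7346
NSD = 0.4226 uV/sqrt(Hz)

0.4226 uV/sqrt(Hz)


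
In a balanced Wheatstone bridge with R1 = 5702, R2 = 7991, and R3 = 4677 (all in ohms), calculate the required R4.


At balance: R1*R4 = R2*R3, so R4 = R2*R3/R1.
R4 = 7991 * 4677 / 5702
R4 = 37373907 / 5702
R4 = 6554.53 ohm

6554.53 ohm


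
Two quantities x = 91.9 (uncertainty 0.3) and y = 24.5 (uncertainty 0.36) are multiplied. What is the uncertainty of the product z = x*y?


For a product z = x*y, the relative uncertainty is:
uz/z = sqrt((ux/x)^2 + (uy/y)^2)
Relative uncertainties: ux/x = 0.3/91.9 = 0.003264
uy/y = 0.36/24.5 = 0.014694
z = 91.9 * 24.5 = 2251.6
uz = 2251.6 * sqrt(0.003264^2 + 0.014694^2) = 33.891

33.891


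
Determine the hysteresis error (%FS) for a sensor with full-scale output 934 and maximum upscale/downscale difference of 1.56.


Hysteresis = (max difference / full scale) * 100%.
H = (1.56 / 934) * 100
H = 0.167 %FS

0.167 %FS


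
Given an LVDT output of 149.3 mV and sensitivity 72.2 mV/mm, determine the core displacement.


Displacement = Vout / sensitivity.
d = 149.3 / 72.2
d = 2.068 mm

2.068 mm


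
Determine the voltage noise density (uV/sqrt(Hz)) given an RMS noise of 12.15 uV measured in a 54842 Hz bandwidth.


Noise spectral density = Vrms / sqrt(BW).
NSD = 12.15 / sqrt(54842)
NSD = 12.15 / 234.1837
NSD = 0.0519 uV/sqrt(Hz)

0.0519 uV/sqrt(Hz)


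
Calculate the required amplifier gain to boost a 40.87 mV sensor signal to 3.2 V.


Gain = Vout / Vin (converting to same units).
G = 3.2 V / 40.87 mV
G = 3200.0 mV / 40.87 mV
G = 78.3

78.3


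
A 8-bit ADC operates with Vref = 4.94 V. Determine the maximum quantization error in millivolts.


The maximum quantization error is +/- LSB/2.
LSB = Vref / 2^n = 4.94 / 256 = 0.01929688 V
Max error = LSB / 2 = 0.01929688 / 2 = 0.00964844 V
Max error = 9.6484 mV

9.6484 mV


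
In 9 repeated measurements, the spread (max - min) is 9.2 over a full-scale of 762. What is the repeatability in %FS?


Repeatability = (spread / full scale) * 100%.
R = (9.2 / 762) * 100
R = 1.207 %FS

1.207 %FS


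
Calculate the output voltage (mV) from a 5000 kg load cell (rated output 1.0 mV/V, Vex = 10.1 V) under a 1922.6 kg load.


Vout = rated_output * Vex * (load / capacity).
Vout = 1.0 * 10.1 * (1922.6 / 5000)
Vout = 1.0 * 10.1 * 0.38452
Vout = 3.884 mV

3.884 mV


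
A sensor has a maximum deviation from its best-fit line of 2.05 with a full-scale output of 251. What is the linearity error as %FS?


Linearity error = (max deviation / full scale) * 100%.
Linearity = (2.05 / 251) * 100
Linearity = 0.817 %FS

0.817 %FS


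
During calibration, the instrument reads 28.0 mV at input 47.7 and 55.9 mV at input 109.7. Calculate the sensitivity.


Sensitivity = (y2 - y1) / (x2 - x1).
S = (55.9 - 28.0) / (109.7 - 47.7)
S = 27.9 / 62.0
S = 0.45 mV/unit

0.45 mV/unit


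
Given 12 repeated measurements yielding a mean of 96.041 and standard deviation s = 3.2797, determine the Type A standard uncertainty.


The standard uncertainty for Type A evaluation is u = s / sqrt(n).
u = 3.2797 / sqrt(12)
u = 3.2797 / 3.4641
u = 0.9468

0.9468


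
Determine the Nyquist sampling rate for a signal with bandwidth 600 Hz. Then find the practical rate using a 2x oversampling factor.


By Nyquist theorem, fs_min = 2 * fmax.
fs_min = 2 * 600 = 1200 Hz
Practical rate = 2 * fs_min = 2 * 1200 = 2400 Hz

fs_min = 1200 Hz, fs_practical = 2400 Hz


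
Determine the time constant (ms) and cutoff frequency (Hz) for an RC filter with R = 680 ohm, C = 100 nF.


Time constant: tau = R * C.
tau = 680 * 1.00e-07 = 6.8e-05 s
tau = 0.068 ms
Cutoff frequency: fc = 1 / (2*pi*R*C).
fc = 1 / (2*pi*6.8e-05) = 2340.51 Hz

tau = 0.068 ms, fc = 2340.51 Hz


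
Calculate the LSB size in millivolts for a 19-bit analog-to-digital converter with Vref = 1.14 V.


The resolution (LSB) of an ADC is Vref / 2^n.
LSB = 1.14 / 2^19
LSB = 1.14 / 524288
LSB = 2.17e-06 V = 0.00217438 mV

0.00217438 mV


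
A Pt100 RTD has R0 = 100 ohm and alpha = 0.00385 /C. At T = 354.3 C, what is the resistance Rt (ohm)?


The RTD equation: Rt = R0 * (1 + alpha * T).
Rt = 100 * (1 + 0.00385 * 354.3)
Rt = 100 * (1 + 1.364055)
Rt = 100 * 2.364055
Rt = 236.405 ohm

236.405 ohm


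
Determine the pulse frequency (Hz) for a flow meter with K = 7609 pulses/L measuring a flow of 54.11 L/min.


Frequency = K * Q / 60 (converting L/min to L/s).
f = 7609 * 54.11 / 60
f = 411722.99 / 60
f = 6862.05 Hz

6862.05 Hz


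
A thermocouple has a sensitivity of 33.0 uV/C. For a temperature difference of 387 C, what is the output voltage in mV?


The thermocouple output V = sensitivity * dT.
V = 33.0 uV/C * 387 C
V = 12771.0 uV
V = 12.771 mV

12.771 mV


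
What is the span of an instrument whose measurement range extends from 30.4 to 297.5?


Span = upper range - lower range.
Span = 297.5 - (30.4)
Span = 267.1

267.1


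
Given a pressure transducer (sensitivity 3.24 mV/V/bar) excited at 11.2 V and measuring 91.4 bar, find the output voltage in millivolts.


Output = sensitivity * Vex * P.
Vout = 3.24 * 11.2 * 91.4
Vout = 36.288 * 91.4
Vout = 3316.72 mV

3316.72 mV


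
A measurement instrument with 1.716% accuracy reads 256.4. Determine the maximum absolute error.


Absolute error = (accuracy% / 100) * reading.
Error = (1.716 / 100) * 256.4
Error = 0.01716 * 256.4
Error = 4.3998

4.3998


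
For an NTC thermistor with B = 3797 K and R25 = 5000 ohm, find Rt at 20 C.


NTC thermistor equation: Rt = R25 * exp(B * (1/T - 1/T25)).
T in Kelvin: 293.15 K, T25 = 298.15 K
1/T - 1/T25 = 1/293.15 - 1/298.15 = 5.721e-05
B * (1/T - 1/T25) = 3797 * 5.721e-05 = 0.2172
Rt = 5000 * exp(0.2172) = 6213.0 ohm

6213.0 ohm


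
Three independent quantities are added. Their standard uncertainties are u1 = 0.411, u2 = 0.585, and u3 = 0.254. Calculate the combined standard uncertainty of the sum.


For a sum of independent quantities, uc = sqrt(u1^2 + u2^2 + u3^2).
uc = sqrt(0.411^2 + 0.585^2 + 0.254^2)
uc = sqrt(0.168921 + 0.342225 + 0.064516)
uc = 0.7587

0.7587


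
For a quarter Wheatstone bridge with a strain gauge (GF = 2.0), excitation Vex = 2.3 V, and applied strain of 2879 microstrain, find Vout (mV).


Quarter bridge output: Vout = (GF * epsilon * Vex) / 4.
Vout = (2.0 * 2879e-6 * 2.3) / 4
Vout = 0.0132434 / 4 V
Vout = 0.00331085 V = 3.3108 mV

3.3108 mV


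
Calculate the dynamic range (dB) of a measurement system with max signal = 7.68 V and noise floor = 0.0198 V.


Dynamic range = 20 * log10(Vmax / Vnoise).
DR = 20 * log10(7.68 / 0.0198)
DR = 20 * log10(387.88)
DR = 51.77 dB

51.77 dB


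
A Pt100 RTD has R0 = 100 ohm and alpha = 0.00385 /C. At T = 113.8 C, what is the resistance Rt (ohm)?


The RTD equation: Rt = R0 * (1 + alpha * T).
Rt = 100 * (1 + 0.00385 * 113.8)
Rt = 100 * (1 + 0.43813)
Rt = 100 * 1.43813
Rt = 143.813 ohm

143.813 ohm


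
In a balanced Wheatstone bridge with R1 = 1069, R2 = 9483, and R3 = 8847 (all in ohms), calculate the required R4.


At balance: R1*R4 = R2*R3, so R4 = R2*R3/R1.
R4 = 9483 * 8847 / 1069
R4 = 83896101 / 1069
R4 = 78480.92 ohm

78480.92 ohm


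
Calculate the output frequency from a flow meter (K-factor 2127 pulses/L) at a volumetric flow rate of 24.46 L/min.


Frequency = K * Q / 60 (converting L/min to L/s).
f = 2127 * 24.46 / 60
f = 52026.42 / 60
f = 867.11 Hz

867.11 Hz


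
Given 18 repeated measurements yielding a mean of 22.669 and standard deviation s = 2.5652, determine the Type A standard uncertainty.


The standard uncertainty for Type A evaluation is u = s / sqrt(n).
u = 2.5652 / sqrt(18)
u = 2.5652 / 4.2426
u = 0.6046

0.6046


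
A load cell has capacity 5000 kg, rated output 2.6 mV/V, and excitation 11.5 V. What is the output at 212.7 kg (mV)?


Vout = rated_output * Vex * (load / capacity).
Vout = 2.6 * 11.5 * (212.7 / 5000)
Vout = 2.6 * 11.5 * 0.04254
Vout = 1.272 mV

1.272 mV


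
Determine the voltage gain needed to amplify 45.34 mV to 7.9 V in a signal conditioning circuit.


Gain = Vout / Vin (converting to same units).
G = 7.9 V / 45.34 mV
G = 7900.0 mV / 45.34 mV
G = 174.24

174.24
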